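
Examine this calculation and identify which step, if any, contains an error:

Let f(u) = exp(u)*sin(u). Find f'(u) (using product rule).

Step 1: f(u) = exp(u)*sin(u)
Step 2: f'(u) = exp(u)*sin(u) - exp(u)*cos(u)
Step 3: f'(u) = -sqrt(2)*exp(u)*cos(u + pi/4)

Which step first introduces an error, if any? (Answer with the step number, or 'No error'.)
Step 2

Step 2 is incorrect due to a sign flip.
The step shows: exp(u)*sin(u) - exp(u)*cos(u)
The correct value should be: exp(u)*sin(u) + exp(u)*cos(u)

Explanation: The sign of one term was flipped: the term exp(u)*cos(u) was incorrectly written as -exp(u)*cos(u)
The later steps are derived from this incorrect expression, so the error originates in Step 2.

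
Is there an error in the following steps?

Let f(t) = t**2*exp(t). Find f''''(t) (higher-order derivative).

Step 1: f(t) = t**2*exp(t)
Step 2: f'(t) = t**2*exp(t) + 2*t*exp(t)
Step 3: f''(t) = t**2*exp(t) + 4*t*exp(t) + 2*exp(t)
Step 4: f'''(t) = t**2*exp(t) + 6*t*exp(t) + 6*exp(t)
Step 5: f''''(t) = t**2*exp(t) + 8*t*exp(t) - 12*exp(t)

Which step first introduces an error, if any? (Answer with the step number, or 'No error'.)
Step 5

Step 5 is incorrect due to a sign flip.
The step shows: t**2*exp(t) + 8*t*exp(t) - 12*exp(t)
The correct value should be: t**2*exp(t) + 8*t*exp(t) + 12*exp(t)

Explanation: The sign of one term was flipped: the term 12*exp(t) was incorrectly written as -12*exp(t)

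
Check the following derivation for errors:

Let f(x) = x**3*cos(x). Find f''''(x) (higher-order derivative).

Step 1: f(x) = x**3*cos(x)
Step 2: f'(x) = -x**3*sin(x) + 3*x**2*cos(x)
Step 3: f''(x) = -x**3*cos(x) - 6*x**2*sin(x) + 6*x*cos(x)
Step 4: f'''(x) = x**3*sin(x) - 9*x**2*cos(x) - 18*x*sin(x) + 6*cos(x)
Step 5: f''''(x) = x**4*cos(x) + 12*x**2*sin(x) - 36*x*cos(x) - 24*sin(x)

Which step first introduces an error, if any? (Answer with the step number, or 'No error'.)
Step 5

Step 5 is incorrect due to a wrong exponent.
The step shows: x**4*cos(x) + 12*x**2*sin(x) - 36*x*cos(x) - 24*sin(x)
The correct value should be: x**3*cos(x) + 12*x**2*sin(x) - 36*x*cos(x) - 24*sin(x)

Explanation: The exponent 3 on x was incorrectly written as 4: the term x**3*cos(x) was incorrectly written as x**4*cos(x)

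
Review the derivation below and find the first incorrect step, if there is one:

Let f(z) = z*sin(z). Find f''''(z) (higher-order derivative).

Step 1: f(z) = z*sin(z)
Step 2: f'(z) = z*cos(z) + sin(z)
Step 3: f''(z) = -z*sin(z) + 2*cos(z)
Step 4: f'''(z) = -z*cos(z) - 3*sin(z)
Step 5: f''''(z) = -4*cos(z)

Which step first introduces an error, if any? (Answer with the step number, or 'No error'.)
Step 5

Step 5 is incorrect due to a dropped term.
The step shows: -4*cos(z)
The correct value should be: z*sin(z) - 4*cos(z)

Explanation: A term was dropped: the term z*sin(z) was incorrectly omitted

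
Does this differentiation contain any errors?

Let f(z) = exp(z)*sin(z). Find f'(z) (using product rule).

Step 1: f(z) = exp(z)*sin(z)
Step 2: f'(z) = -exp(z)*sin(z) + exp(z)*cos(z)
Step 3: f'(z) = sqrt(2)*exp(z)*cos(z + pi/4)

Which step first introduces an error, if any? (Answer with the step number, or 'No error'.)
Step 2

Step 2 is incorrect due to a sign flip.
The step shows: -exp(z)*sin(z) + exp(z)*cos(z)
The correct value should be: exp(z)*sin(z) + exp(z)*cos(z)

Explanation: The sign of one term was flipped: the term exp(z)*sin(z) was incorrectly written as -exp(z)*sin(z)
The later steps are derived from this incorrect expression, so the error originates in Step 2.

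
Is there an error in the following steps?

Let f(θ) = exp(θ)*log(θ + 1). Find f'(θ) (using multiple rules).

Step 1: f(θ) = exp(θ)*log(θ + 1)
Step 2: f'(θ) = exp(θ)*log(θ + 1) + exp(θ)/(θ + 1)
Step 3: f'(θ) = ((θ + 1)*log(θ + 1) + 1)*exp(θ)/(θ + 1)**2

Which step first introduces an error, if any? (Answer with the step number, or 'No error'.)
Step 3

Step 3 is incorrect due to a wrong exponent.
The step shows: ((θ + 1)*log(θ + 1) + 1)*exp(θ)/(θ + 1)**2
The correct value should be: ((θ + 1)*log(θ + 1) + 1)*exp(θ)/(θ + 1)

Explanation: The exponent -1 on θ + 1 was incorrectly written as -2: the term ((θ + 1)*log(θ + 1) + 1)*exp(θ)/(θ + 1) was incorrectly written as ((θ + 1)*log(θ + 1) + 1)*exp(θ)/(θ + 1)**2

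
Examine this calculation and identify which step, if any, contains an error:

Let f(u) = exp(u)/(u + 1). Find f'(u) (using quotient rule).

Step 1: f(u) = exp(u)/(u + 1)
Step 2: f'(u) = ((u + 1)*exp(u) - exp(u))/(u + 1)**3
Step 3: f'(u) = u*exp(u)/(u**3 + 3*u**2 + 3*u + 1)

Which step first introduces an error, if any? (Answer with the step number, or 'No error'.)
Step 2

Step 2 is incorrect due to a wrong exponent.
The step shows: ((u + 1)*exp(u) - exp(u))/(u + 1)**3
The correct value should be: ((u + 1)*exp(u) - exp(u))/(u + 1)**2

Explanation: The exponent -2 on u + 1 was incorrectly written as -3: the term ((u + 1)*exp(u) - exp(u))/(u + 1)**2 was incorrectly written as ((u + 1)*exp(u) - exp(u))/(u + 1)**3
The later steps are derived from this incorrect expression, so the error originates in Step 2.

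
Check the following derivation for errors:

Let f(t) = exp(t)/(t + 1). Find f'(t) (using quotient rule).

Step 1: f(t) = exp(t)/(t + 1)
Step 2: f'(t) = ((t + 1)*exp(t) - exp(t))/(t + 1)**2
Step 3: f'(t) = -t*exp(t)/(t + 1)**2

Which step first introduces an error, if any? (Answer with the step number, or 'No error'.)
Step 3

Step 3 is incorrect due to a sign flip.
The step shows: -t*exp(t)/(t + 1)**2
The correct value should be: t*exp(t)/(t + 1)**2

Explanation: The sign of the whole expression was flipped: the term t*exp(t)/(t + 1)**2 was incorrectly written as -t*exp(t)/(t + 1)**2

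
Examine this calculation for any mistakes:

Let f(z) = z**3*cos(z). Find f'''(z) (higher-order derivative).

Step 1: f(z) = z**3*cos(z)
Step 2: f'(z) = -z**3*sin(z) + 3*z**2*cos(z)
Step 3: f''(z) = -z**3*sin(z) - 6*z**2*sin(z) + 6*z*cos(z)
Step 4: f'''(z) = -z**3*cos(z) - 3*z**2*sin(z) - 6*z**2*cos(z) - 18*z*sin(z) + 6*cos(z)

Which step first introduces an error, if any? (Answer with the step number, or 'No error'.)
Step 3

Step 3 is incorrect due to a wrong trig function.
The step shows: -z**3*sin(z) - 6*z**2*sin(z) + 6*z*cos(z)
The correct value should be: -z**3*cos(z) - 6*z**2*sin(z) + 6*z*cos(z)

Explanation: cos(z) was incorrectly written as sin(z): the term -z**3*cos(z) was incorrectly written as -z**3*sin(z)
The later steps are derived from this incorrect expression, so the error originates in Step 3.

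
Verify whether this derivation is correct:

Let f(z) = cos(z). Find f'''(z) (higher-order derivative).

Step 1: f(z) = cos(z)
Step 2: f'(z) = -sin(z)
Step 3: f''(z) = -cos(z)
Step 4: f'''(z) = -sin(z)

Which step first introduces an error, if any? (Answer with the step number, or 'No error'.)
Step 4

Step 4 is incorrect due to a sign flip.
The step shows: -sin(z)
The correct value should be: sin(z)

Explanation: The sign of the whole expression was flipped: the term sin(z) was incorrectly written as -sin(z)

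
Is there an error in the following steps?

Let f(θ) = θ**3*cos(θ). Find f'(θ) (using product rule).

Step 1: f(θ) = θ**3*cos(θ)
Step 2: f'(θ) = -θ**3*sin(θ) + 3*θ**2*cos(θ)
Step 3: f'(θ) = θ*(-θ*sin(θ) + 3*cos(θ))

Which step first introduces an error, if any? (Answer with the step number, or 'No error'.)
Step 3

Step 3 is incorrect due to a wrong exponent.
The step shows: θ*(-θ*sin(θ) + 3*cos(θ))
The correct value should be: θ**2*(-θ*sin(θ) + 3*cos(θ))

Explanation: The exponent 2 on θ was incorrectly written as 1: the term θ**2*(-θ*sin(θ) + 3*cos(θ)) was incorrectly written as θ*(-θ*sin(θ) + 3*cos(θ))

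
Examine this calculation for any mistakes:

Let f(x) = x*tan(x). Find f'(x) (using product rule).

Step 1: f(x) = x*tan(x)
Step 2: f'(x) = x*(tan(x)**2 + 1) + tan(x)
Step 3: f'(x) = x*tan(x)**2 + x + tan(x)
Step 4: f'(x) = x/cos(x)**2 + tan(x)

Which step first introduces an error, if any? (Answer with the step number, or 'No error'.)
No error

All steps in this derivation are correct.
The final answer f'(x) = x/cos(x)**2 + tan(x) is valid.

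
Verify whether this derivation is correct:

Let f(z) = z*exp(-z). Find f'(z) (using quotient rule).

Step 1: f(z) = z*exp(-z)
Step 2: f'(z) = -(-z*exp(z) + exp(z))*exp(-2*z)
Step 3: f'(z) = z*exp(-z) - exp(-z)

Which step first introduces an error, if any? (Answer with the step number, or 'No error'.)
Step 2

Step 2 is incorrect due to a sign flip.
The step shows: -(-z*exp(z) + exp(z))*exp(-2*z)
The correct value should be: (-z*exp(z) + exp(z))*exp(-2*z)

Explanation: The sign of the whole expression was flipped: the term (-z*exp(z) + exp(z))*exp(-2*z) was incorrectly written as -(-z*exp(z) + exp(z))*exp(-2*z)
The later steps are derived from this incorrect expression, so the error originates in Step 2.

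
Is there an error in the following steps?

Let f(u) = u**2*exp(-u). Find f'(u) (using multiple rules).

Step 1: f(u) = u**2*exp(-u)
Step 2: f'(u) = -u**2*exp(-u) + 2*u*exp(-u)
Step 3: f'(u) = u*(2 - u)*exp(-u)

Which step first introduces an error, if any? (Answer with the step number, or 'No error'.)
No error

All steps in this derivation are correct.
The final answer f'(u) = u*(2 - u)*exp(-u) is valid.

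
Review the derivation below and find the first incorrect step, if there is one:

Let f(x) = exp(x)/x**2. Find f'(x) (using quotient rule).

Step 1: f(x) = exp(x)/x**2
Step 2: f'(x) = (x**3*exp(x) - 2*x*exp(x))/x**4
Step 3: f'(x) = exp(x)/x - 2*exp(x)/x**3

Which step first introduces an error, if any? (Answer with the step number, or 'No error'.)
Step 2

Step 2 is incorrect due to a wrong exponent.
The step shows: (x**3*exp(x) - 2*x*exp(x))/x**4
The correct value should be: (x**2*exp(x) - 2*x*exp(x))/x**4

Explanation: The exponent 2 on x was incorrectly written as 3: the term (x**2*exp(x) - 2*x*exp(x))/x**4 was incorrectly written as (x**3*exp(x) - 2*x*exp(x))/x**4
The later steps are derived from this incorrect expression, so the error originates in Step 2.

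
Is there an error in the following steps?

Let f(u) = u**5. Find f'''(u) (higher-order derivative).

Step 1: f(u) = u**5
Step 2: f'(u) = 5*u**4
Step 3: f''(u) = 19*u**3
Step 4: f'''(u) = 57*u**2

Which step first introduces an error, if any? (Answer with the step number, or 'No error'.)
Step 3

Step 3 is incorrect due to a wrong coefficient.
The step shows: 19*u**3
The correct value should be: 20*u**3

Explanation: The coefficient 20 was incorrectly written as 19: the term 20*u**3 was incorrectly written as 19*u**3
The later steps are derived from this incorrect expression, so the error originates in Step 3.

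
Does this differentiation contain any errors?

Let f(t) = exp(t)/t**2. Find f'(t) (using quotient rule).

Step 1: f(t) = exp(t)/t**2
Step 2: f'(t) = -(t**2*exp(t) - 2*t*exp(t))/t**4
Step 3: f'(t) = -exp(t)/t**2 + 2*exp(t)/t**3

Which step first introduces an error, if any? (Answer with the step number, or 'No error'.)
Step 2

Step 2 is incorrect due to a sign flip.
The step shows: -(t**2*exp(t) - 2*t*exp(t))/t**4
The correct value should be: (t**2*exp(t) - 2*t*exp(t))/t**4

Explanation: The sign of the whole expression was flipped: the term (t**2*exp(t) - 2*t*exp(t))/t**4 was incorrectly written as -(t**2*exp(t) - 2*t*exp(t))/t**4
The later steps are derived from this incorrect expression, so the error originates in Step 2.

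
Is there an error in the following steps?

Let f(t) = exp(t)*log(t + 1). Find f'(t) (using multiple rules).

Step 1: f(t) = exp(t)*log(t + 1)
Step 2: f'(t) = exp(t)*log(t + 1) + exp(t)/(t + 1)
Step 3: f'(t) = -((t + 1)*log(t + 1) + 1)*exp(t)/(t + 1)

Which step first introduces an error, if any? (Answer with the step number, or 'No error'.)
Step 3

Step 3 is incorrect due to a sign flip.
The step shows: -((t + 1)*log(t + 1) + 1)*exp(t)/(t + 1)
The correct value should be: ((t + 1)*log(t + 1) + 1)*exp(t)/(t + 1)

Explanation: The sign of the whole expression was flipped: the term ((t + 1)*log(t + 1) + 1)*exp(t)/(t + 1) was incorrectly written as -((t + 1)*log(t + 1) + 1)*exp(t)/(t + 1)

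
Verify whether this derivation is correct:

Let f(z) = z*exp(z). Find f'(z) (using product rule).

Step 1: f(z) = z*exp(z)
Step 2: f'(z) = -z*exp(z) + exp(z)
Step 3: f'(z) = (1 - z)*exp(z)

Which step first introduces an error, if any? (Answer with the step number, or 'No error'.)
Step 2

Step 2 is incorrect due to a sign flip.
The step shows: -z*exp(z) + exp(z)
The correct value should be: z*exp(z) + exp(z)

Explanation: The sign of one term was flipped: the term z*exp(z) was incorrectly written as -z*exp(z)
The later steps are derived from this incorrect expression, so the error originates in Step 2.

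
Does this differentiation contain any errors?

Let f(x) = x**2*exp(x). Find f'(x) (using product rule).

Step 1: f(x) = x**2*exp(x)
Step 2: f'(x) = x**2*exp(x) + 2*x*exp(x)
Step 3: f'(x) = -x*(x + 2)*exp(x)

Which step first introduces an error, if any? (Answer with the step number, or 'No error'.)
Step 3

Step 3 is incorrect due to a sign flip.
The step shows: -x*(x + 2)*exp(x)
The correct value should be: x*(x + 2)*exp(x)

Explanation: The sign of the whole expression was flipped: the term x*(x + 2)*exp(x) was incorrectly written as -x*(x + 2)*exp(x)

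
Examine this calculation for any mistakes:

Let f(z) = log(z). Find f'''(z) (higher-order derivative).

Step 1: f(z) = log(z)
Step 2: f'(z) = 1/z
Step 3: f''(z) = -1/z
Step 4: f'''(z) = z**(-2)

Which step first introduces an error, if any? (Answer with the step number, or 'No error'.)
Step 3

Step 3 is incorrect due to a wrong exponent.
The step shows: -1/z
The correct value should be: -1/z**2

Explanation: The exponent -2 on z was incorrectly written as -1: the term -1/z**2 was incorrectly written as -1/z
The later steps are derived from this incorrect expression, so the error originates in Step 3.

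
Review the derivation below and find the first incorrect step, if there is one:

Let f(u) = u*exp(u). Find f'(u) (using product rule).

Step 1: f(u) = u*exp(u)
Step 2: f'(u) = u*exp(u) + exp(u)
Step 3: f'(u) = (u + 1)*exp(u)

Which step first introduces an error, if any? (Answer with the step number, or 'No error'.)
No error

All steps in this derivation are correct.
The final answer f'(u) = (u + 1)*exp(u) is valid.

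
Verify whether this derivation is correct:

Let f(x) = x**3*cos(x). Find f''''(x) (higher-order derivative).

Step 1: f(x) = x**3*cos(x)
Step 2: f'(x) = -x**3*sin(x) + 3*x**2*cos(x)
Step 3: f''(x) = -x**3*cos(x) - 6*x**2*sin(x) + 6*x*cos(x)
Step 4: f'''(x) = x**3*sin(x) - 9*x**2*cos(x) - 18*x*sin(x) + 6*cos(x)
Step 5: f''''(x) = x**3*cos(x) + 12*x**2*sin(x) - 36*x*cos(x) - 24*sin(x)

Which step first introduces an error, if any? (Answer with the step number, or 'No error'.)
No error

All steps in this derivation are correct.
The final answer f''''(x) = x**3*cos(x) + 12*x**2*sin(x) - 36*x*cos(x) - 24*sin(x) is valid.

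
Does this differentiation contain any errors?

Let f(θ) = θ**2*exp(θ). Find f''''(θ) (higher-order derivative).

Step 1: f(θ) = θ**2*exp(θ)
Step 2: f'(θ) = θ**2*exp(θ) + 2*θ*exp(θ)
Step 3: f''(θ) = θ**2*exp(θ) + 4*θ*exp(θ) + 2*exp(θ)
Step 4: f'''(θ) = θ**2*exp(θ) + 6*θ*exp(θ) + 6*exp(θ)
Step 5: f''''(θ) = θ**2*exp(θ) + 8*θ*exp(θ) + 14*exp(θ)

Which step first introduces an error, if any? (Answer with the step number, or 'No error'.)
Step 5

Step 5 is incorrect due to a wrong coefficient.
The step shows: θ**2*exp(θ) + 8*θ*exp(θ) + 14*exp(θ)
The correct value should be: θ**2*exp(θ) + 8*θ*exp(θ) + 12*exp(θ)

Explanation: The coefficient 12 was incorrectly written as 14: the term 12*exp(θ) was incorrectly written as 14*exp(θ)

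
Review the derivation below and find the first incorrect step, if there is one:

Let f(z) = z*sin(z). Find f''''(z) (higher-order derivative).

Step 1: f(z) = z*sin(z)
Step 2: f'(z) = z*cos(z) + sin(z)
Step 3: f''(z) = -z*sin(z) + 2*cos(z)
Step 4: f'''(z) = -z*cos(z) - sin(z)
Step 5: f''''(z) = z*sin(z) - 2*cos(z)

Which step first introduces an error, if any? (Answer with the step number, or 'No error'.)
Step 4

Step 4 is incorrect due to a wrong coefficient.
The step shows: -z*cos(z) - sin(z)
The correct value should be: -z*cos(z) - 3*sin(z)

Explanation: The coefficient -3 was incorrectly written as -1: the term -3*sin(z) was incorrectly written as -sin(z)
The later steps are derived from this incorrect expression, so the error originates in Step 4.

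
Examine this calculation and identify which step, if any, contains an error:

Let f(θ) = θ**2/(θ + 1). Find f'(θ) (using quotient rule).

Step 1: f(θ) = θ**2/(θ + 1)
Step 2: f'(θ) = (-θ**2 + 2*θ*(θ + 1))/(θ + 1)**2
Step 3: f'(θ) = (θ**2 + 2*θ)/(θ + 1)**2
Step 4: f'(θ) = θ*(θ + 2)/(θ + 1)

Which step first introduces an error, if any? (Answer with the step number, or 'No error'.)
Step 4

Step 4 is incorrect due to a wrong exponent.
The step shows: θ*(θ + 2)/(θ + 1)
The correct value should be: θ*(θ + 2)/(θ + 1)**2

Explanation: The exponent -2 on θ + 1 was incorrectly written as -1: the term θ*(θ + 2)/(θ + 1)**2 was incorrectly written as θ*(θ + 2)/(θ + 1)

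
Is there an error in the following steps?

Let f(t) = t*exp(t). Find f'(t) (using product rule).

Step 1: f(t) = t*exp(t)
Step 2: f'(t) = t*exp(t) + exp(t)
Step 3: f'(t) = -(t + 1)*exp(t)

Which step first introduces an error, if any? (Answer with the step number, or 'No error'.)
Step 3

Step 3 is incorrect due to a sign flip.
The step shows: -(t + 1)*exp(t)
The correct value should be: (t + 1)*exp(t)

Explanation: The sign of the whole expression was flipped: the term (t + 1)*exp(t) was incorrectly written as -(t + 1)*exp(t)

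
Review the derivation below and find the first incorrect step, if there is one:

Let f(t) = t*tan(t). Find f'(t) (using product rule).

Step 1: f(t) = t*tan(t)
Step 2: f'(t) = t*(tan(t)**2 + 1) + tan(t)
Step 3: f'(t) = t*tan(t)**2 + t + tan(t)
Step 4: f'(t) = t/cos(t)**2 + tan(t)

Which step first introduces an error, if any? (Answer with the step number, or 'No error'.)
No error

All steps in this derivation are correct.
The final answer f'(t) = t/cos(t)**2 + tan(t) is valid.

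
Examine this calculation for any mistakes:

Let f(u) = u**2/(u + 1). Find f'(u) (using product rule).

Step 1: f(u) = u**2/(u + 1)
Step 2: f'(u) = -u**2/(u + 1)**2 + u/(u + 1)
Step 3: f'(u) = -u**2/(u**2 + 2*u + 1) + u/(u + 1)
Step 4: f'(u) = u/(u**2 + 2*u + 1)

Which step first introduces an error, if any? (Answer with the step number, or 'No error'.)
Step 2

Step 2 is incorrect due to a wrong coefficient.
The step shows: -u**2/(u + 1)**2 + u/(u + 1)
The correct value should be: -u**2/(u + 1)**2 + 2*u/(u + 1)

Explanation: The coefficient 2 was incorrectly written as 1: the term 2*u/(u + 1) was incorrectly written as u/(u + 1)
The later steps are derived from this incorrect expression, so the error originates in Step 2.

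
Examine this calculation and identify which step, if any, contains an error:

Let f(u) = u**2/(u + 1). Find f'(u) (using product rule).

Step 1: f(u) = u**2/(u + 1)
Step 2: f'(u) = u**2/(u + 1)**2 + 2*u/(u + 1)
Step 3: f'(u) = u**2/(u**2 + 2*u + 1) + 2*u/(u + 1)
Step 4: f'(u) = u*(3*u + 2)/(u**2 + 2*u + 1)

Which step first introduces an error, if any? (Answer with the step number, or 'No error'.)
Step 2

Step 2 is incorrect due to a sign flip.
The step shows: u**2/(u + 1)**2 + 2*u/(u + 1)
The correct value should be: -u**2/(u + 1)**2 + 2*u/(u + 1)

Explanation: The sign of one term was flipped: the term -u**2/(u + 1)**2 was incorrectly written as u**2/(u + 1)**2
The later steps are derived from this incorrect expression, so the error originates in Step 2.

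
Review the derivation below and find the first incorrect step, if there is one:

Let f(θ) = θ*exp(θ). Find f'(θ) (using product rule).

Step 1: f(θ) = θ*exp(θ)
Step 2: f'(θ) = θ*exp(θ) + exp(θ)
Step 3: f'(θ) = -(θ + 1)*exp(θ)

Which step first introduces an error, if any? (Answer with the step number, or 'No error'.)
Step 3

Step 3 is incorrect due to a sign flip.
The step shows: -(θ + 1)*exp(θ)
The correct value should be: (θ + 1)*exp(θ)

Explanation: The sign of the whole expression was flipped: the term (θ + 1)*exp(θ) was incorrectly written as -(θ + 1)*exp(θ)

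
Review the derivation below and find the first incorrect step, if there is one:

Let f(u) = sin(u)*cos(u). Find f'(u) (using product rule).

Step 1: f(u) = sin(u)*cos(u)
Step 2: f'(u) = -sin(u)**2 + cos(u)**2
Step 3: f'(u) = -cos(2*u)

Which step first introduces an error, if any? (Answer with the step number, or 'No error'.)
Step 3

Step 3 is incorrect due to a sign flip.
The step shows: -cos(2*u)
The correct value should be: cos(2*u)

Explanation: The sign of the whole expression was flipped: the term cos(2*u) was incorrectly written as -cos(2*u)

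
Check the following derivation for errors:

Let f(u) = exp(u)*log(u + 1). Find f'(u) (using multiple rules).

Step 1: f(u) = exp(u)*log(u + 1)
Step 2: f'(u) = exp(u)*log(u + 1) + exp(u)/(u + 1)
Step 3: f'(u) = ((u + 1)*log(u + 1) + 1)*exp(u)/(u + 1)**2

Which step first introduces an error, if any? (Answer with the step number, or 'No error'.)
Step 3

Step 3 is incorrect due to a wrong exponent.
The step shows: ((u + 1)*log(u + 1) + 1)*exp(u)/(u + 1)**2
The correct value should be: ((u + 1)*log(u + 1) + 1)*exp(u)/(u + 1)

Explanation: The exponent -1 on u + 1 was incorrectly written as -2: the term ((u + 1)*log(u + 1) + 1)*exp(u)/(u + 1) was incorrectly written as ((u + 1)*log(u + 1) + 1)*exp(u)/(u + 1)**2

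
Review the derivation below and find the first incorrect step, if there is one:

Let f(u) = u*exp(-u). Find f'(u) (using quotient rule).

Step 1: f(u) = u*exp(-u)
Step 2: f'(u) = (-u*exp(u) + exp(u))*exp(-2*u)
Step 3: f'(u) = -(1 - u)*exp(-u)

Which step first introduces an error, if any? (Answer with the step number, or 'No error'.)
Step 3

Step 3 is incorrect due to a sign flip.
The step shows: -(1 - u)*exp(-u)
The correct value should be: (1 - u)*exp(-u)

Explanation: The sign of the whole expression was flipped: the term (1 - u)*exp(-u) was incorrectly written as -(1 - u)*exp(-u)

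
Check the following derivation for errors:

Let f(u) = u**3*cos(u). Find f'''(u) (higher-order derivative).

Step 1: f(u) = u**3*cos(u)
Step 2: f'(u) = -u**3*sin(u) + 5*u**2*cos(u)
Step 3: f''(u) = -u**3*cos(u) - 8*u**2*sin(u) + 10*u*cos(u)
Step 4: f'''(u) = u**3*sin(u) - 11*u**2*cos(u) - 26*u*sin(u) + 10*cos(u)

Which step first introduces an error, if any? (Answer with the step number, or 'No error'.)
Step 2

Step 2 is incorrect due to a wrong coefficient.
The step shows: -u**3*sin(u) + 5*u**2*cos(u)
The correct value should be: -u**3*sin(u) + 3*u**2*cos(u)

Explanation: The coefficient 3 was incorrectly written as 5: the term 3*u**2*cos(u) was incorrectly written as 5*u**2*cos(u)
The later steps are derived from this incorrect expression, so the error originates in Step 2.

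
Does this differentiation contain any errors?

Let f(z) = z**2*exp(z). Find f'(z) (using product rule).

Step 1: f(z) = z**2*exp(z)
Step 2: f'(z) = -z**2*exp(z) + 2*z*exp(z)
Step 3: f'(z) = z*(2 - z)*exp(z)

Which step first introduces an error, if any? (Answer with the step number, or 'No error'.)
Step 2

Step 2 is incorrect due to a sign flip.
The step shows: -z**2*exp(z) + 2*z*exp(z)
The correct value should be: z**2*exp(z) + 2*z*exp(z)

Explanation: The sign of one term was flipped: the term z**2*exp(z) was incorrectly written as -z**2*exp(z)
The later steps are derived from this incorrect expression, so the error originates in Step 2.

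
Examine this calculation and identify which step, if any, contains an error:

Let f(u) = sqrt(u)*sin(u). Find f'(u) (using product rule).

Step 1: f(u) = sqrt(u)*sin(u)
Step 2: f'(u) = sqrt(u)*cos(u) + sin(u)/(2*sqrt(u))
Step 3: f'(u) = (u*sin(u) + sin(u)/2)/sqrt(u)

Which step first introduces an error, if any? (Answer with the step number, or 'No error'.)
Step 3

Step 3 is incorrect due to a wrong trig function.
The step shows: (u*sin(u) + sin(u)/2)/sqrt(u)
The correct value should be: (u*cos(u) + sin(u)/2)/sqrt(u)

Explanation: cos(u) was incorrectly written as sin(u): the term (u*cos(u) + sin(u)/2)/sqrt(u) was incorrectly written as (u*sin(u) + sin(u)/2)/sqrt(u)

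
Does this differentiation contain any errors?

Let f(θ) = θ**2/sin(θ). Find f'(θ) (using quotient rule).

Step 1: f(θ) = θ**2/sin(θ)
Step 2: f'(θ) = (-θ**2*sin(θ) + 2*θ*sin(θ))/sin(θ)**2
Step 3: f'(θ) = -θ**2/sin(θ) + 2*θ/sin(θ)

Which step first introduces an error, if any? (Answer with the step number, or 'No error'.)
Step 2

Step 2 is incorrect due to a wrong trig function.
The step shows: (-θ**2*sin(θ) + 2*θ*sin(θ))/sin(θ)**2
The correct value should be: (-θ**2*cos(θ) + 2*θ*sin(θ))/sin(θ)**2

Explanation: cos(θ) was incorrectly written as sin(θ): the term (-θ**2*cos(θ) + 2*θ*sin(θ))/sin(θ)**2 was incorrectly written as (-θ**2*sin(θ) + 2*θ*sin(θ))/sin(θ)**2
The later steps are derived from this incorrect expression, so the error originates in Step 2.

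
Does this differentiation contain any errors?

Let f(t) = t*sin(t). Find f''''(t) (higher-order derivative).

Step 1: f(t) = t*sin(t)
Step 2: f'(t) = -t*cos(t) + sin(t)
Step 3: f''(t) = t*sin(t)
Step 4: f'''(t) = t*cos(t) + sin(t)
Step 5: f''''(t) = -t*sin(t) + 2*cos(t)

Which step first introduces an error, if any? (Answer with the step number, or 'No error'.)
Step 2

Step 2 is incorrect due to a sign flip.
The step shows: -t*cos(t) + sin(t)
The correct value should be: t*cos(t) + sin(t)

Explanation: The sign of one term was flipped: the term t*cos(t) was incorrectly written as -t*cos(t)
The later steps are derived from this incorrect expression, so the error originates in Step 2.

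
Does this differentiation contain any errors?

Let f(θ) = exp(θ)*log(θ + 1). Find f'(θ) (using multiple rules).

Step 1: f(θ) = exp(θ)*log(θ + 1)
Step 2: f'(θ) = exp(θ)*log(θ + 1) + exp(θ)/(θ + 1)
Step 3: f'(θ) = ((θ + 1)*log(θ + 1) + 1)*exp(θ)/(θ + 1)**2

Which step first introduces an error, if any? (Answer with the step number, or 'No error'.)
Step 3

Step 3 is incorrect due to a wrong exponent.
The step shows: ((θ + 1)*log(θ + 1) + 1)*exp(θ)/(θ + 1)**2
The correct value should be: ((θ + 1)*log(θ + 1) + 1)*exp(θ)/(θ + 1)

Explanation: The exponent -1 on θ + 1 was incorrectly written as -2: the term ((θ + 1)*log(θ + 1) + 1)*exp(θ)/(θ + 1) was incorrectly written as ((θ + 1)*log(θ + 1) + 1)*exp(θ)/(θ + 1)**2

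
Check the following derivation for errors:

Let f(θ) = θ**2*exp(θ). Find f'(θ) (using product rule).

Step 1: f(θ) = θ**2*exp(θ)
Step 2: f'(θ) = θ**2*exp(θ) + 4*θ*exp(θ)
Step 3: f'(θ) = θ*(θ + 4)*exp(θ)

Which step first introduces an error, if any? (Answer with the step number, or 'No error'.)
Step 2

Step 2 is incorrect due to a wrong coefficient.
The step shows: θ**2*exp(θ) + 4*θ*exp(θ)
The correct value should be: θ**2*exp(θ) + 2*θ*exp(θ)

Explanation: The coefficient 2 was incorrectly written as 4: the term 2*θ*exp(θ) was incorrectly written as 4*θ*exp(θ)
The later steps are derived from this incorrect expression, so the error originates in Step 2.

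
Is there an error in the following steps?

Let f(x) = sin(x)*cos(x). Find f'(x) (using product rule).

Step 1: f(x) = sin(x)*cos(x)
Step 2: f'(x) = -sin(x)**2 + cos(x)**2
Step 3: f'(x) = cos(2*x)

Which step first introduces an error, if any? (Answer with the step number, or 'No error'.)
No error

All steps in this derivation are correct.
The final answer f'(x) = cos(2*x) is valid.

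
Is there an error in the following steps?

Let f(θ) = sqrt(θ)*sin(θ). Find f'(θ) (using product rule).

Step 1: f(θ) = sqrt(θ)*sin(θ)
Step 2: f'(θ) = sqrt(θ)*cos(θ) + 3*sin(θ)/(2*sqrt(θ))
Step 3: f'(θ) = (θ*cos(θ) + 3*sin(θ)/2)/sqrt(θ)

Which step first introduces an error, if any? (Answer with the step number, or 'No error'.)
Step 2

Step 2 is incorrect due to a wrong coefficient.
The step shows: sqrt(θ)*cos(θ) + 3*sin(θ)/(2*sqrt(θ))
The correct value should be: sqrt(θ)*cos(θ) + sin(θ)/(2*sqrt(θ))

Explanation: The coefficient 1/2 was incorrectly written as 3/2: the term sin(θ)/(2*sqrt(θ)) was incorrectly written as 3*sin(θ)/(2*sqrt(θ))
The later steps are derived from this incorrect expression, so the error originates in Step 2.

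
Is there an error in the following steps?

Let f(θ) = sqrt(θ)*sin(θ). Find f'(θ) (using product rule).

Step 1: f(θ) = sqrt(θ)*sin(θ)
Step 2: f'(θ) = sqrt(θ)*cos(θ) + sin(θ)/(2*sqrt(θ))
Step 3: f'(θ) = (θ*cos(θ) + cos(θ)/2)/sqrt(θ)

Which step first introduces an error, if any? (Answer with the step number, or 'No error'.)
Step 3

Step 3 is incorrect due to a wrong trig function.
The step shows: (θ*cos(θ) + cos(θ)/2)/sqrt(θ)
The correct value should be: (θ*cos(θ) + sin(θ)/2)/sqrt(θ)

Explanation: sin(θ) was incorrectly written as cos(θ): the term (θ*cos(θ) + sin(θ)/2)/sqrt(θ) was incorrectly written as (θ*cos(θ) + cos(θ)/2)/sqrt(θ)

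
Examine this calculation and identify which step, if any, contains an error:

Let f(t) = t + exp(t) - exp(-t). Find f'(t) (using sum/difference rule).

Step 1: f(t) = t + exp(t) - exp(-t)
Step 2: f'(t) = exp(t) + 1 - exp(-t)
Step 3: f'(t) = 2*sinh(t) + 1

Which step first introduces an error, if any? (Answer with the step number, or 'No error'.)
Step 2

Step 2 is incorrect due to a sign flip.
The step shows: exp(t) + 1 - exp(-t)
The correct value should be: exp(t) + 1 + exp(-t)

Explanation: The sign of one term was flipped: the term exp(-t) was incorrectly written as -exp(-t)
The later steps are derived from this incorrect expression, so the error originates in Step 2.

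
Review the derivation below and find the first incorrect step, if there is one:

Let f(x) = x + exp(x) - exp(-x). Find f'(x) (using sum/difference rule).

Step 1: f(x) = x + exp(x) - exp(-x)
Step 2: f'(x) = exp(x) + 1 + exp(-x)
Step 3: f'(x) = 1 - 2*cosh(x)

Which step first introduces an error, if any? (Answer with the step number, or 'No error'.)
Step 3

Step 3 is incorrect due to a sign flip.
The step shows: 1 - 2*cosh(x)
The correct value should be: 2*cosh(x) + 1

Explanation: The sign of one term was flipped: the term 2*cosh(x) was incorrectly written as -2*cosh(x)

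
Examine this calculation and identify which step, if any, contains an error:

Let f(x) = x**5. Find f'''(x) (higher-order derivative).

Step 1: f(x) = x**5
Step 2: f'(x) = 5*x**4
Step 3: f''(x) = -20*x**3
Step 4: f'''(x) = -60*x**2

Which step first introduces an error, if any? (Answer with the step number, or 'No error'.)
Step 3

Step 3 is incorrect due to a sign flip.
The step shows: -20*x**3
The correct value should be: 20*x**3

Explanation: The sign of the whole expression was flipped: the term 20*x**3 was incorrectly written as -20*x**3
The later steps are derived from this incorrect expression, so the error originates in Step 3.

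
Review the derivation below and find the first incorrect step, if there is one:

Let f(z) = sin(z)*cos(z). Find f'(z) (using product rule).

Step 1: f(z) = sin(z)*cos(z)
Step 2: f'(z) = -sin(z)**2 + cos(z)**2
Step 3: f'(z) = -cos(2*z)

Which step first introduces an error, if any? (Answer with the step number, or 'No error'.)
Step 3

Step 3 is incorrect due to a sign flip.
The step shows: -cos(2*z)
The correct value should be: cos(2*z)

Explanation: The sign of the whole expression was flipped: the term cos(2*z) was incorrectly written as -cos(2*z)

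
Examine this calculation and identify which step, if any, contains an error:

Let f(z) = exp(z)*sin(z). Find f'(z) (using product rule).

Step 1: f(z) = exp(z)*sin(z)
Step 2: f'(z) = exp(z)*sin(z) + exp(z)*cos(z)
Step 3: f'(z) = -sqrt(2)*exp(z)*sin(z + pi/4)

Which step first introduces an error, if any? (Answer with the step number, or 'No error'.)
Step 3

Step 3 is incorrect due to a sign flip.
The step shows: -sqrt(2)*exp(z)*sin(z + pi/4)
The correct value should be: sqrt(2)*exp(z)*sin(z + pi/4)

Explanation: The sign of the whole expression was flipped: the term sqrt(2)*exp(z)*sin(z + pi/4) was incorrectly written as -sqrt(2)*exp(z)*sin(z + pi/4)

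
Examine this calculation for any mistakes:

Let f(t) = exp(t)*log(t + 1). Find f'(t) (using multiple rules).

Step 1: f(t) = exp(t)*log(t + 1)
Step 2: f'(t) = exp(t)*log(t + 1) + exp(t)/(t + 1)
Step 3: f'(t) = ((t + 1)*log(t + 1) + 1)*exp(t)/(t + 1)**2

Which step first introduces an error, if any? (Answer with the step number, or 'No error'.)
Step 3

Step 3 is incorrect due to a wrong exponent.
The step shows: ((t + 1)*log(t + 1) + 1)*exp(t)/(t + 1)**2
The correct value should be: ((t + 1)*log(t + 1) + 1)*exp(t)/(t + 1)

Explanation: The exponent -1 on t + 1 was incorrectly written as -2: the term ((t + 1)*log(t + 1) + 1)*exp(t)/(t + 1) was incorrectly written as ((t + 1)*log(t + 1) + 1)*exp(t)/(t + 1)**2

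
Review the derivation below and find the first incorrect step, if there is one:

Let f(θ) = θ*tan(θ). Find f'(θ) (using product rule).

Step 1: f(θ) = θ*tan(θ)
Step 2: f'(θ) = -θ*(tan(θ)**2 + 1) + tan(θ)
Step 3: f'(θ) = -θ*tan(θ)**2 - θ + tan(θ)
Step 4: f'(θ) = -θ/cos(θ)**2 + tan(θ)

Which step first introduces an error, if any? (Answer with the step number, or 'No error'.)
Step 2

Step 2 is incorrect due to a sign flip.
The step shows: -θ*(tan(θ)**2 + 1) + tan(θ)
The correct value should be: θ*(tan(θ)**2 + 1) + tan(θ)

Explanation: The sign of one term was flipped: the term θ*(tan(θ)**2 + 1) was incorrectly written as -θ*(tan(θ)**2 + 1)
The later steps are derived from this incorrect expression, so the error originates in Step 2.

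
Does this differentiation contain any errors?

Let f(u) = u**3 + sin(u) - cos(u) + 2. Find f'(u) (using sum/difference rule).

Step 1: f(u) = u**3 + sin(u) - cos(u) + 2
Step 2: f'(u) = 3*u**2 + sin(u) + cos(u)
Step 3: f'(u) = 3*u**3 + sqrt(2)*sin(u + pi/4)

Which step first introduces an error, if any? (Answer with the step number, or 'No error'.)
Step 3

Step 3 is incorrect due to a wrong exponent.
The step shows: 3*u**3 + sqrt(2)*sin(u + pi/4)
The correct value should be: 3*u**2 + sqrt(2)*sin(u + pi/4)

Explanation: The exponent 2 on u was incorrectly written as 3: the term 3*u**2 was incorrectly written as 3*u**3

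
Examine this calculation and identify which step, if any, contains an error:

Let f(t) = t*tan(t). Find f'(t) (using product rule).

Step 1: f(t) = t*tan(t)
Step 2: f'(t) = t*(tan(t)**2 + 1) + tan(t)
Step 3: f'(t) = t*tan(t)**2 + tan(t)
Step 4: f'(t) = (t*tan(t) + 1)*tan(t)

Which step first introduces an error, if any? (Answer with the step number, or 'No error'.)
Step 3

Step 3 is incorrect due to a dropped term.
The step shows: t*tan(t)**2 + tan(t)
The correct value should be: t*tan(t)**2 + t + tan(t)

Explanation: A term was dropped: the term t was incorrectly omitted
The later steps are derived from this incorrect expression, so the error originates in Step 3.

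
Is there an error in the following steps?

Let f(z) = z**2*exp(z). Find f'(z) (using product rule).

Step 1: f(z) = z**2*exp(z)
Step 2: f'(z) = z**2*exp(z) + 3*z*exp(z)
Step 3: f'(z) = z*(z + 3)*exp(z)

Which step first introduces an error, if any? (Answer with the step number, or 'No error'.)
Step 2

Step 2 is incorrect due to a wrong coefficient.
The step shows: z**2*exp(z) + 3*z*exp(z)
The correct value should be: z**2*exp(z) + 2*z*exp(z)

Explanation: The coefficient 2 was incorrectly written as 3: the term 2*z*exp(z) was incorrectly written as 3*z*exp(z)
The later steps are derived from this incorrect expression, so the error originates in Step 2.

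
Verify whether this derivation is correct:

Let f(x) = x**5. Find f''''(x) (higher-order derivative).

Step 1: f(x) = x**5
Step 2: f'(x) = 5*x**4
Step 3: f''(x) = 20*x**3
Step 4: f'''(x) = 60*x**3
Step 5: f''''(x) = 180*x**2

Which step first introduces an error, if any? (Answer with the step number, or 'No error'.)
Step 4

Step 4 is incorrect due to a wrong exponent.
The step shows: 60*x**3
The correct value should be: 60*x**2

Explanation: The exponent 2 on x was incorrectly written as 3: the term 60*x**2 was incorrectly written as 60*x**3
The later steps are derived from this incorrect expression, so the error originates in Step 4.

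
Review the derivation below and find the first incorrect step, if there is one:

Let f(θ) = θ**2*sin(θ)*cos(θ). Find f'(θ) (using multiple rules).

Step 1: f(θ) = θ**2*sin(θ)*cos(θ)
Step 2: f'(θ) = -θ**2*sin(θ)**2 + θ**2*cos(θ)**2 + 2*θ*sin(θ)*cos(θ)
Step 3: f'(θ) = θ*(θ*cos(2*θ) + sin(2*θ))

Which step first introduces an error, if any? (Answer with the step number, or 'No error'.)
No error

All steps in this derivation are correct.
The final answer f'(θ) = θ*(θ*cos(2*θ) + sin(2*θ)) is valid.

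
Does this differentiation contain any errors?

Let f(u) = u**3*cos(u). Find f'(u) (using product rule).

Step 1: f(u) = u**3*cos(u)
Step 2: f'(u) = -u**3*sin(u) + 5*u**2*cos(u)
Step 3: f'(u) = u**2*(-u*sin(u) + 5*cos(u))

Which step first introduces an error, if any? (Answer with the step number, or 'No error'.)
Step 2

Step 2 is incorrect due to a wrong coefficient.
The step shows: -u**3*sin(u) + 5*u**2*cos(u)
The correct value should be: -u**3*sin(u) + 3*u**2*cos(u)

Explanation: The coefficient 3 was incorrectly written as 5: the term 3*u**2*cos(u) was incorrectly written as 5*u**2*cos(u)
The later steps are derived from this incorrect expression, so the error originates in Step 2.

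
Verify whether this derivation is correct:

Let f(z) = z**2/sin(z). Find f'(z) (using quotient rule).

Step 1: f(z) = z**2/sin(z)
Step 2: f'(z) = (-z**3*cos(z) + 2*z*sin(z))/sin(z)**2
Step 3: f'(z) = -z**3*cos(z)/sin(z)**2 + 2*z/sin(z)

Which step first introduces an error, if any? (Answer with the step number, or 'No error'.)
Step 2

Step 2 is incorrect due to a wrong exponent.
The step shows: (-z**3*cos(z) + 2*z*sin(z))/sin(z)**2
The correct value should be: (-z**2*cos(z) + 2*z*sin(z))/sin(z)**2

Explanation: The exponent 2 on z was incorrectly written as 3: the term (-z**2*cos(z) + 2*z*sin(z))/sin(z)**2 was incorrectly written as (-z**3*cos(z) + 2*z*sin(z))/sin(z)**2
The later steps are derived from this incorrect expression, so the error originates in Step 2.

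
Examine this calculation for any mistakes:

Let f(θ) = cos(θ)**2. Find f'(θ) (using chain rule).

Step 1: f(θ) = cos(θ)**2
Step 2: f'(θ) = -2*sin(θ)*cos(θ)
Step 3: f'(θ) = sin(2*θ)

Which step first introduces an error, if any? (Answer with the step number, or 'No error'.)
Step 3

Step 3 is incorrect due to a sign flip.
The step shows: sin(2*θ)
The correct value should be: -sin(2*θ)

Explanation: The sign of the whole expression was flipped: the term -sin(2*θ) was incorrectly written as sin(2*θ)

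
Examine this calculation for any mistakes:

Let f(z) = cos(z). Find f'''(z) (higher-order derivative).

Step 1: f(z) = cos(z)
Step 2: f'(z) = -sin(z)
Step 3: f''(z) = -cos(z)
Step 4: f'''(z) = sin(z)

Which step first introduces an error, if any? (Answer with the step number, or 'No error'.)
No error

All steps in this derivation are correct.
The final answer f'''(z) = sin(z) is valid.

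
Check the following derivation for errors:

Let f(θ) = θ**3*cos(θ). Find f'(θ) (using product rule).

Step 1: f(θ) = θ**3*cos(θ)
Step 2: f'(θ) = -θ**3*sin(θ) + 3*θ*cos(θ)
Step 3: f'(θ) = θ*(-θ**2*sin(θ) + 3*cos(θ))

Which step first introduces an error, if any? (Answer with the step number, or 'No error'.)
Step 2

Step 2 is incorrect due to a wrong exponent.
The step shows: -θ**3*sin(θ) + 3*θ*cos(θ)
The correct value should be: -θ**3*sin(θ) + 3*θ**2*cos(θ)

Explanation: The exponent 2 on θ was incorrectly written as 1: the term 3*θ**2*cos(θ) was incorrectly written as 3*θ*cos(θ)
The later steps are derived from this incorrect expression, so the error originates in Step 2.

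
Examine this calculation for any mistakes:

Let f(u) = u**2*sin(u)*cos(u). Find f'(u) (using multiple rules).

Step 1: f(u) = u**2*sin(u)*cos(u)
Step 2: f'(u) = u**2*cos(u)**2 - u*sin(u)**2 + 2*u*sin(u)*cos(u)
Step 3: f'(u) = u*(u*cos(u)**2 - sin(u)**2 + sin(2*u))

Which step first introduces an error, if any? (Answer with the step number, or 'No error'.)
Step 2

Step 2 is incorrect due to a wrong exponent.
The step shows: u**2*cos(u)**2 - u*sin(u)**2 + 2*u*sin(u)*cos(u)
The correct value should be: -u**2*sin(u)**2 + u**2*cos(u)**2 + 2*u*sin(u)*cos(u)

Explanation: The exponent 2 on u was incorrectly written as 1: the term -u**2*sin(u)**2 was incorrectly written as -u*sin(u)**2
The later steps are derived from this incorrect expression, so the error originates in Step 2.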